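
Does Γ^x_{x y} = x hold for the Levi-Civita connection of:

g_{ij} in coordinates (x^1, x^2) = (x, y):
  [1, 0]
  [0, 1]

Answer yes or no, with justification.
Γ^x_{x y} = (1/2) g^{xx} (∂_x g_{xy} + ∂_y g_{xx} - ∂_x g_{xy}) = (1/2)(1)((0) + (0) - (0)) = 0
This differs from the proposed value x.
No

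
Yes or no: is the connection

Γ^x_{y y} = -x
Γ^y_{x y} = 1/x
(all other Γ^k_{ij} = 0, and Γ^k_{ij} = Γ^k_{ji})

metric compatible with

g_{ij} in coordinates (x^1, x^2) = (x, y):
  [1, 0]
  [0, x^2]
Using ∇_k g_{ij} = ∂_k g_{ij} - Γ^m_{ki} g_{mj} - Γ^m_{kj} g_{im}:
e.g. ∇_x g_{yy} = (2*x) - (x) - (x) = 0
Every component ∇_k g_{ij} vanishes: the connection is metric compatible.
Yes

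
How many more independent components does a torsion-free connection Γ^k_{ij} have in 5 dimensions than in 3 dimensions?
Independent components in n dimensions: n × n(n+1)/2 = n^2(n+1)/2.
5D: 5 × 15 = 75
3D: 3 × 6 = 18
Difference = 75 - 18 = 57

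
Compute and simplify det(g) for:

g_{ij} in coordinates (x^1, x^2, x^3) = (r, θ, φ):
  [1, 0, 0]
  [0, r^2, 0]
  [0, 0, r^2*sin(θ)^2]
Diagonal metric: det(g) = g_{11}·g_{22}·g_{33}
= (1)·(r^2)·(r^2*sin(θ)^2)
det(g) = r^4*sin(θ)^2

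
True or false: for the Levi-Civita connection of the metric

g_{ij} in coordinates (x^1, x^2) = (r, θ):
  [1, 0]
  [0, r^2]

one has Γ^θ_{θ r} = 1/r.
Γ^θ_{θ r} = (1/2) g^{θθ} (∂_θ g_{θr} + ∂_r g_{θθ} - ∂_θ g_{θr}) = (1/2)(1/r^2)((0) + (2*r) - (0)) = 1/r
This equals the proposed value 1/r.
True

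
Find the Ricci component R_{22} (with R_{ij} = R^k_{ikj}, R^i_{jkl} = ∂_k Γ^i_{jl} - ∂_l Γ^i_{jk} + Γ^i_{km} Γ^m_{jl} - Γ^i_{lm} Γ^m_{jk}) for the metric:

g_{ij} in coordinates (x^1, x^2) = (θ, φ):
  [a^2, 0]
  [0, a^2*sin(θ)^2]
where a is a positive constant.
Non-zero Christoffel symbols (Γ^k_{ij} = Γ^k_{ji}):
Γ^θ_{φ φ} = -sin(2*θ)/2
Γ^φ_{θ φ} = 1/tan(θ)
R^θ_{φ θ φ} = ∂_θ Γ^θ_{φ φ} - ∂_φ Γ^θ_{φ θ} + Γ^θ_{θ m} Γ^m_{φ φ} - Γ^θ_{φ m} Γ^m_{φ θ}
  = (-cos(2*θ)) - (0) + (0) - (-cos(θ)^2) = sin(θ)^2
R^φ_{φ φ φ} = 0 (a repeated index in an antisymmetric pair)
R_{φφ} = R^θ_{φ θ φ} + R^φ_{φ φ φ} = (sin(θ)^2) + (0) = sin(θ)^2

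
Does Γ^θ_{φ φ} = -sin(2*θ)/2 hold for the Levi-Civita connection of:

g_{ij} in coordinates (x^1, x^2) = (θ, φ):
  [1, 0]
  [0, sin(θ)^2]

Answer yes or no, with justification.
Γ^θ_{φ φ} = (1/2) g^{θθ} (∂_φ g_{θφ} + ∂_φ g_{θφ} - ∂_θ g_{φφ}) = (1/2)(1)((0) + (0) - (sin(2*θ))) = -sin(2*θ)/2
This equals the proposed value -sin(2*θ)/2.
Yes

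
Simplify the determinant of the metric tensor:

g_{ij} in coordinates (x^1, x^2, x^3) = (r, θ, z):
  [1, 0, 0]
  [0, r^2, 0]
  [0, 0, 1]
Diagonal metric: det(g) = g_{11}·g_{22}·g_{33}
= (1)·(r^2)·(1)
det(g) = r^2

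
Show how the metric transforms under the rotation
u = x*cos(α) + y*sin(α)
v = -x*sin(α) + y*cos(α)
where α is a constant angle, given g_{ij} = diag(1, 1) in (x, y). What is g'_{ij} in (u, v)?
Invert the transformation: x = u*cos(α) - v*sin(α), y = u*sin(α) + v*cos(α)
g'_{ij} = (∂x^k/∂x'^i)(∂x^l/∂x'^j) g_{kl}; with g_{kl} = δ_{kl} this is Σ_k (∂x^k/∂x'^i)(∂x^k/∂x'^j).
Jacobian: ∂x/∂u = cos(α), ∂x/∂v = -sin(α), ∂y/∂u = sin(α), ∂y/∂v = cos(α)
g'_{uu} = (cos(α))(cos(α)) + (sin(α))(sin(α)) = 1
g'_{uv} = (cos(α))(-sin(α)) + (sin(α))(cos(α)) = 0
g'_{vv} = (-sin(α))(-sin(α)) + (cos(α))(cos(α)) = 1
g'_{ij} = diag(1, 1)
The Euclidean metric is invariant under rotations.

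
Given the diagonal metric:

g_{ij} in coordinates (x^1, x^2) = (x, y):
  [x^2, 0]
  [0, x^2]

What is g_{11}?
With x^1 = x, x^2 = y, g_{11} = g_{xx} is the row-1, column-1 entry of the matrix.
g_{11} = x^2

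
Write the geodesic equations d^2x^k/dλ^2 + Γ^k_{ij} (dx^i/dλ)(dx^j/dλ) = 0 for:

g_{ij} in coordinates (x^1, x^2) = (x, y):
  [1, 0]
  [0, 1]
Geodesic equation: d^2x^k/dλ^2 + Γ^k_{ij} (dx^i/dλ)(dx^j/dλ) = 0.
All Christoffel symbols vanish, so the geodesics are straight lines:
d^2x/dλ^2 = 0
d^2y/dλ^2 = 0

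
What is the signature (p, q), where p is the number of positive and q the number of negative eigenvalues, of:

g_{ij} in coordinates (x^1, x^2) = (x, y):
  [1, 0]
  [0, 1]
The metric is diagonal, so its eigenvalues are the diagonal entries: 1, 1 (at a generic point, where coordinate-dependent entries are positive).
2 positive, 0 negative.
(2, 0) - Riemannian (positive definite)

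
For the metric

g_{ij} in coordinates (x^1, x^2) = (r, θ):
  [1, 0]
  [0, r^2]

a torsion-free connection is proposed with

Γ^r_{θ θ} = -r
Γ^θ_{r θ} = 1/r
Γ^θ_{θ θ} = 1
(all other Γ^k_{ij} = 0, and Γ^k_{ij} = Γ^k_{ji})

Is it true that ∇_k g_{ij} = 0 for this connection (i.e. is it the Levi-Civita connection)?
Using ∇_k g_{ij} = ∂_k g_{ij} - Γ^m_{ki} g_{mj} - Γ^m_{kj} g_{im}:
∇_θ g_{θθ} = (0) - (r^2) - (r^2) = -2*r^2 ≠ 0
So the connection is not metric compatible (it is not the Levi-Civita connection).
No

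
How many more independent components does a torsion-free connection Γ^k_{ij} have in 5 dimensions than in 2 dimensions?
Independent components in n dimensions: n × n(n+1)/2 = n^2(n+1)/2.
5D: 5 × 15 = 75
2D: 2 × 3 = 6
Difference = 75 - 6 = 69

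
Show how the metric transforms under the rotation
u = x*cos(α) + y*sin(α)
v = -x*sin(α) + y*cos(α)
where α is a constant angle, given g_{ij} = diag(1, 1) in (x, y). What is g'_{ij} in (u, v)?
Invert the transformation: x = u*cos(α) - v*sin(α), y = u*sin(α) + v*cos(α)
g'_{ij} = (∂x^k/∂x'^i)(∂x^l/∂x'^j) g_{kl}; with g_{kl} = δ_{kl} this is Σ_k (∂x^k/∂x'^i)(∂x^k/∂x'^j).
Jacobian: ∂x/∂u = cos(α), ∂x/∂v = -sin(α), ∂y/∂u = sin(α), ∂y/∂v = cos(α)
g'_{uu} = (cos(α))(cos(α)) + (sin(α))(sin(α)) = 1
g'_{uv} = (cos(α))(-sin(α)) + (sin(α))(cos(α)) = 0
g'_{vv} = (-sin(α))(-sin(α)) + (cos(α))(cos(α)) = 1
g'_{ij} = diag(1, 1)
The Euclidean metric is invariant under rotations.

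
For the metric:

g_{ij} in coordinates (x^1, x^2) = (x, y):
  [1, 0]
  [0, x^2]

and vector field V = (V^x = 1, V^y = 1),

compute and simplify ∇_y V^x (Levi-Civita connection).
Non-zero Christoffel symbols:
Γ^x_{y y} = -x
Γ^y_{x y} = 1/x
∇_y V^x = ∂_y V^x + Γ^x_{y j} V^j
  = (0) + (0)(1) + (-x)(1)
  = -x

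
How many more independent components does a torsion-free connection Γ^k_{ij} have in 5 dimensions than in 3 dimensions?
Independent components in n dimensions: n × n(n+1)/2 = n^2(n+1)/2.
5D: 5 × 15 = 75
3D: 3 × 6 = 18
Difference = 75 - 18 = 57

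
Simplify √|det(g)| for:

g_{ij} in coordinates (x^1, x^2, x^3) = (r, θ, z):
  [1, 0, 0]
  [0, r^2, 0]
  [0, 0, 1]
det(g) = r^2
√|det(g)| = r
Volume element: dV = r dr dθ dz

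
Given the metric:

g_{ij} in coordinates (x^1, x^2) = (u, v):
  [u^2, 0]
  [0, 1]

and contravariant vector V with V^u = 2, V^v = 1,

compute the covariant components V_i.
V_i = g_{ij} V^j:
V_u = (u^2)(2) + (0)(1) = 2*u^2
V_v = (0)(2) + (1)(1) = 1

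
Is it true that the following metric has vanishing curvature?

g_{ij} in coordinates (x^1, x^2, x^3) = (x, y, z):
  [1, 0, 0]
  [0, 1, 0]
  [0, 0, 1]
All metric components are constant, so every Christoffel symbol vanishes and R^i_{jkl} = 0.
Yes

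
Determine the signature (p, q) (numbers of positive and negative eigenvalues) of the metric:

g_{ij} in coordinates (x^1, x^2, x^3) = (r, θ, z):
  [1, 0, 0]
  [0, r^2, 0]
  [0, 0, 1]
The metric is diagonal, so its eigenvalues are the diagonal entries: 1, r^2, 1 (at a generic point, where coordinate-dependent entries are positive).
3 positive, 0 negative.
(3, 0) - Riemannian (positive definite)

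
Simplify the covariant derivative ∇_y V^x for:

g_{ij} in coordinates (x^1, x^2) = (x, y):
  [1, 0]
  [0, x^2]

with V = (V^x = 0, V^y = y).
Non-zero Christoffel symbols:
Γ^x_{y y} = -x
Γ^y_{x y} = 1/x
∇_y V^x = ∂_y V^x + Γ^x_{y j} V^j
  = (0) + (0)(0) + (-x)(y)
  = -x*y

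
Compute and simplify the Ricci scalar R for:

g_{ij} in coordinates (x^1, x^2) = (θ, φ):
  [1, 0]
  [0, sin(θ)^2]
Non-zero Christoffel symbols (Γ^k_{ij} = Γ^k_{ji}):
Γ^θ_{φ φ} = -sin(2*θ)/2
Γ^φ_{θ φ} = 1/tan(θ)
Ricci tensor (R_{ij} = R^k_{ikj}): R_{θθ} = 1, R_{θφ} = 0, R_{φφ} = sin(θ)^2
Inverse metric: g^{θθ} = 1, g^{φφ} = 1/sin(θ)^2
R = g^{ij} R_{ij} = (1)(1) + (1/sin(θ)^2)(sin(θ)^2) = 2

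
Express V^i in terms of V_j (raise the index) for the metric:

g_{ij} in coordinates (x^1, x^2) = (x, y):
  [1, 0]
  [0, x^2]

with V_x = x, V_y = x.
Inverse metric (diagonal): g^{xx} = 1, g^{yy} = 1/x^2
V^i = g^{ij} V_j:
V^x = (1)(x) + (0)(x) = x
V^y = (0)(x) + (1/x^2)(x) = 1/x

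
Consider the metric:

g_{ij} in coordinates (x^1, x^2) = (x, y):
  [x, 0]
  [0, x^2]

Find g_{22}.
With x^1 = x, x^2 = y, g_{22} = g_{yy} is the row-2, column-2 entry of the matrix.
g_{22} = x^2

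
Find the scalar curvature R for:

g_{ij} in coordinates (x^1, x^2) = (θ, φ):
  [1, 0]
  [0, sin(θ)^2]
Non-zero Christoffel symbols (Γ^k_{ij} = Γ^k_{ji}):
Γ^θ_{φ φ} = -sin(2*θ)/2
Γ^φ_{θ φ} = 1/tan(θ)
Ricci tensor (R_{ij} = R^k_{ikj}): R_{θθ} = 1, R_{θφ} = 0, R_{φφ} = sin(θ)^2
Inverse metric: g^{θθ} = 1, g^{φφ} = 1/sin(θ)^2
R = g^{ij} R_{ij} = (1)(1) + (1/sin(θ)^2)(sin(θ)^2) = 2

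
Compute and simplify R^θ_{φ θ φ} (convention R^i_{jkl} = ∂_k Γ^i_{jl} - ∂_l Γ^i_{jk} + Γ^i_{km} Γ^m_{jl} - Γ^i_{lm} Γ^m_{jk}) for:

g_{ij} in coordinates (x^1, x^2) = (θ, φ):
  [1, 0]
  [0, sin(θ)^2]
Non-zero Christoffel symbols (Γ^k_{ij} = Γ^k_{ji}):
Γ^θ_{φ φ} = -sin(2*θ)/2
Γ^φ_{θ φ} = 1/tan(θ)
R^θ_{φ θ φ} = ∂_θ Γ^θ_{φ φ} - ∂_φ Γ^θ_{φ θ} + Γ^θ_{θ m} Γ^m_{φ φ} - Γ^θ_{φ m} Γ^m_{φ θ}
  = (-cos(2*θ)) - (0) + (0) - (-cos(θ)^2) = sin(θ)^2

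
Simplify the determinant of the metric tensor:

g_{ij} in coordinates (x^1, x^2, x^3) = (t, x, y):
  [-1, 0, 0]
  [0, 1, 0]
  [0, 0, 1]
Diagonal metric: det(g) = g_{11}·g_{22}·g_{33}
= (-1)·(1)·(1)
det(g) = -1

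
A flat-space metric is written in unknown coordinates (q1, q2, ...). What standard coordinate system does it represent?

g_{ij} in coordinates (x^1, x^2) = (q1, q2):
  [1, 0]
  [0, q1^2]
The line element ds^2 = dq1^2 + q1^2 dq2^2 is dr^2 + r^2 dθ^2 with q1 = r, q2 = θ.
polar coordinates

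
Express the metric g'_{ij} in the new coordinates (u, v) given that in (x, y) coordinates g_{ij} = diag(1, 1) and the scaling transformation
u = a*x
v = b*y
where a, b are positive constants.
Invert the transformation: x = u/a, y = v/b
g'_{ij} = (∂x^k/∂x'^i)(∂x^l/∂x'^j) g_{kl}; with g_{kl} = δ_{kl} this is Σ_k (∂x^k/∂x'^i)(∂x^k/∂x'^j).
Jacobian: ∂x/∂u = 1/a, ∂x/∂v = 0, ∂y/∂u = 0, ∂y/∂v = 1/b
g'_{uu} = (1/a)(1/a) + (0)(0) = 1/a^2
g'_{uv} = (1/a)(0) + (0)(1/b) = 0
g'_{vv} = (0)(0) + (1/b)(1/b) = 1/b^2
g'_{ij} = diag(1/a^2, 1/b^2)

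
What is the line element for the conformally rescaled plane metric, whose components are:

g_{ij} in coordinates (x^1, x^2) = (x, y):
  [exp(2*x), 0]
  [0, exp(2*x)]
ds^2 = g_{ij} dx^i dx^j; only the non-zero components contribute.
ds^2 = exp(2*x) dx^2 + exp(2*x) dy^2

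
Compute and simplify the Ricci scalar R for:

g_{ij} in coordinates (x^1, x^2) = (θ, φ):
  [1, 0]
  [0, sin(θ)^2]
Non-zero Christoffel symbols (Γ^k_{ij} = Γ^k_{ji}):
Γ^θ_{φ φ} = -sin(2*θ)/2
Γ^φ_{θ φ} = 1/tan(θ)
Ricci tensor (R_{ij} = R^k_{ikj}): R_{θθ} = 1, R_{θφ} = 0, R_{φφ} = sin(θ)^2
Inverse metric: g^{θθ} = 1, g^{φφ} = 1/sin(θ)^2
R = g^{ij} R_{ij} = (1)(1) + (1/sin(θ)^2)(sin(θ)^2) = 2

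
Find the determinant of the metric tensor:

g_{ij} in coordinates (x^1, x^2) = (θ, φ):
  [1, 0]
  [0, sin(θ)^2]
For a 2×2 metric: det(g) = g_{11}·g_{22} - g_{12}·g_{21}
= (1)·(sin(θ)^2) - (0)·(0)
= sin(θ)^2 - 0
det(g) = sin(θ)^2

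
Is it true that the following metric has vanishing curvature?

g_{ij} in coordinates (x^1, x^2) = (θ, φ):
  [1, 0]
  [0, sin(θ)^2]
Non-zero Christoffel symbols:
Γ^θ_{φ φ} = -sin(2*θ)/2
Γ^φ_{θ φ} = 1/tan(θ)
Ricci tensor: R_{θθ} = 1, R_{θφ} = 0, R_{φφ} = sin(θ)^2
The Ricci tensor is non-zero, so the Riemann tensor is non-zero: not flat.
No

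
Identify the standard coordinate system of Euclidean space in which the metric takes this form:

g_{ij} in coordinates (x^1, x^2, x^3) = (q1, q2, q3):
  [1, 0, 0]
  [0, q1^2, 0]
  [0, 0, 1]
The line element ds^2 = dq1^2 + q1^2 dq2^2 + dq3^2 is dr^2 + r^2 dθ^2 + dz^2 with q1 = r, q2 = θ, q3 = z.
cylindrical coordinates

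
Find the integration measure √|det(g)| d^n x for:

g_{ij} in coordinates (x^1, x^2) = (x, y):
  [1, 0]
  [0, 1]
det(g) = 1
√|det(g)| = 1
Volume element: dV = 1 dx dy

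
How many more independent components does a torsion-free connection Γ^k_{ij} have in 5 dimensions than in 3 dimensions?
Independent components in n dimensions: n × n(n+1)/2 = n^2(n+1)/2.
5D: 5 × 15 = 75
3D: 3 × 6 = 18
Difference = 75 - 18 = 57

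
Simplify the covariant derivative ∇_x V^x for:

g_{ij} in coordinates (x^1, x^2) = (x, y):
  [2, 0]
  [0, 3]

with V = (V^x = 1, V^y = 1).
All Christoffel symbols are zero.
∇_x V^x = ∂_x V^x + Γ^x_{x j} V^j
  = (0) + (0)(1) + (0)(1)
  = 0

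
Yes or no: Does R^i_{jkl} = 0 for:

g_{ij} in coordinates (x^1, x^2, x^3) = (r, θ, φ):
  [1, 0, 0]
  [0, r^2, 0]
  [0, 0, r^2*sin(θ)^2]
Non-zero Christoffel symbols:
Γ^r_{θ θ} = -r
Γ^r_{φ φ} = -r*sin(θ)^2
Γ^θ_{r θ} = 1/r
Γ^θ_{φ φ} = -sin(2*θ)/2
Γ^φ_{r φ} = 1/r
Γ^φ_{θ φ} = 1/tan(θ)
Ricci tensor: R_{rr} = 0, R_{rθ} = 0, R_{rφ} = 0, R_{θθ} = 0, R_{θφ} = 0, R_{φφ} = 0
All R_{ij} vanish; in 3 dimensions the Riemann tensor is fully determined by the Ricci tensor, so R^i_{jkl} = 0: the metric is flat (curvilinear coordinates on flat space).
Yes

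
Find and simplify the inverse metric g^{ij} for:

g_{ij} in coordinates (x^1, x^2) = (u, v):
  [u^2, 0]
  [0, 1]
The metric is diagonal, so g^{ij} is diagonal with entries 1/g_{ii}: diag(1/(u^2), 1).
g^{ij}:
  [1/u^2, 0]
  [0, 1]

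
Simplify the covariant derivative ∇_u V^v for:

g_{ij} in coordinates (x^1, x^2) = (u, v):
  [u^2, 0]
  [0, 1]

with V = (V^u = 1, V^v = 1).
Non-zero Christoffel symbols:
Γ^u_{u u} = 1/u
∇_u V^v = ∂_u V^v + Γ^v_{u j} V^j
  = (0) + (0)(1) + (0)(1)
  = 0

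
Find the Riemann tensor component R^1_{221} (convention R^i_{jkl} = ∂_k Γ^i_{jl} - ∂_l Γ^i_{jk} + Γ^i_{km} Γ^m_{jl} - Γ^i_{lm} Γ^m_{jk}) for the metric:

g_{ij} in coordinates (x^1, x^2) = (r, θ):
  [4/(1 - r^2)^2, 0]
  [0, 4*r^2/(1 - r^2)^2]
Non-zero Christoffel symbols (Γ^k_{ij} = Γ^k_{ji}):
Γ^r_{r r} = 2*r/(1 - r^2)
Γ^r_{θ θ} = (r^3 + r)/(r^2 - 1)
Γ^θ_{r θ} = (-r^2 - 1)/(r^3 - r)
R^r_{θ θ r} = ∂_θ Γ^r_{θ r} - ∂_r Γ^r_{θ θ} + Γ^r_{θ m} Γ^m_{θ r} - Γ^r_{r m} Γ^m_{θ θ}
  = (0) - ((r^4 - 4*r^2 - 1)/(r^2 - 1)^2) + (-(r^2 + 1)^2/(r^2 - 1)^2) - (-2*r^2*(r^2 + 1)/(r^2 - 1)^2) = 4*r^2/(r^2 - 1)^2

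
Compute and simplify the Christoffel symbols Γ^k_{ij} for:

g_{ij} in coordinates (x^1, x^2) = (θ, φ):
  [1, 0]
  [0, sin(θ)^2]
Using Γ^k_{ij} = (1/2) g^{km} (∂_i g_{mj} + ∂_j g_{mi} - ∂_m g_{ij}); the metric is diagonal, so only the m = k term contributes.
Non-zero symbols (using the symmetry Γ^k_{ij} = Γ^k_{ji}):
Γ^θ_{φ φ} = (1/2) g^{θθ} (∂_φ g_{θφ} + ∂_φ g_{θφ} - ∂_θ g_{φφ}) = (1/2)(1)((0) + (0) - (sin(2*θ))) = -sin(2*θ)/2
Γ^φ_{θ φ} = (1/2) g^{φφ} (∂_θ g_{φφ} + ∂_φ g_{φθ} - ∂_φ g_{θφ}) = (1/2)(1/sin(θ)^2)((sin(2*θ)) + (0) - (0)) = 1/tan(θ)
All other Christoffel symbols are zero.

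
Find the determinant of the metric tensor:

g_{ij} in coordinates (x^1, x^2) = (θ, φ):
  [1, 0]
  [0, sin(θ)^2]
For a 2×2 metric: det(g) = g_{11}·g_{22} - g_{12}·g_{21}
= (1)·(sin(θ)^2) - (0)·(0)
= sin(θ)^2 - 0
det(g) = sin(θ)^2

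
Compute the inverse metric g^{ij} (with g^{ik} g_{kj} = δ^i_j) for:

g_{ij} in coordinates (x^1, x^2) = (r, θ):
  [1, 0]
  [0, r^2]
The metric is diagonal, so g^{ij} is diagonal with entries 1/g_{ii}: diag(1, 1/(r^2)).
g^{ij}:
  [1, 0]
  [0, 1/r^2]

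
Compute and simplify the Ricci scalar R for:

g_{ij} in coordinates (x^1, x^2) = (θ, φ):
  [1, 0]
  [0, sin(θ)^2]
Non-zero Christoffel symbols (Γ^k_{ij} = Γ^k_{ji}):
Γ^θ_{φ φ} = -sin(2*θ)/2
Γ^φ_{θ φ} = 1/tan(θ)
Ricci tensor (R_{ij} = R^k_{ikj}): R_{θθ} = 1, R_{θφ} = 0, R_{φφ} = sin(θ)^2
Inverse metric: g^{θθ} = 1, g^{φφ} = 1/sin(θ)^2
R = g^{ij} R_{ij} = (1)(1) + (1/sin(θ)^2)(sin(θ)^2) = 2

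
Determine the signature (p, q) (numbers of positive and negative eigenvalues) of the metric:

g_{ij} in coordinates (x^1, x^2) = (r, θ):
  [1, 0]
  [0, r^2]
The metric is diagonal, so its eigenvalues are the diagonal entries: 1, r^2 (at a generic point, where coordinate-dependent entries are positive).
2 positive, 0 negative.
(2, 0) - Riemannian (positive definite)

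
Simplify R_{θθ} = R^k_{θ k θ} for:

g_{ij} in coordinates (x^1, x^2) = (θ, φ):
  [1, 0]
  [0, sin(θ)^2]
Non-zero Christoffel symbols (Γ^k_{ij} = Γ^k_{ji}):
Γ^θ_{φ φ} = -sin(2*θ)/2
Γ^φ_{θ φ} = 1/tan(θ)
R^θ_{θ θ θ} = 0 (a repeated index in an antisymmetric pair)
R^φ_{θ φ θ} = ∂_φ Γ^φ_{θ θ} - ∂_θ Γ^φ_{θ φ} + Γ^φ_{φ m} Γ^m_{θ θ} - Γ^φ_{θ m} Γ^m_{θ φ}
  = (0) - (-1/sin(θ)^2) + (0) - (1/tan(θ)^2) = 1
R_{θθ} = R^θ_{θ θ θ} + R^φ_{θ φ θ} = (0) + (1) = 1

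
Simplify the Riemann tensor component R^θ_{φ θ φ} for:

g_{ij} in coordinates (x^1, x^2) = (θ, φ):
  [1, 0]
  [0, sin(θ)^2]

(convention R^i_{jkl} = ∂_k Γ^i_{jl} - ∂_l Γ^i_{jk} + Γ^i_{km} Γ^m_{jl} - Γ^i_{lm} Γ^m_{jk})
Non-zero Christoffel symbols (Γ^k_{ij} = Γ^k_{ji}):
Γ^θ_{φ φ} = -sin(2*θ)/2
Γ^φ_{θ φ} = 1/tan(θ)
R^θ_{φ θ φ} = ∂_θ Γ^θ_{φ φ} - ∂_φ Γ^θ_{φ θ} + Γ^θ_{θ m} Γ^m_{φ φ} - Γ^θ_{φ m} Γ^m_{φ θ}
  = (-cos(2*θ)) - (0) + (0) - (-cos(θ)^2) = sin(θ)^2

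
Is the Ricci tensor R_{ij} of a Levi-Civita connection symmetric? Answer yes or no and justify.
R_{ij} = R^k_{ikj}; the pair symmetry R_{kilj} = R_{ljki} gives R_{ij} = R_{ji}.
Yes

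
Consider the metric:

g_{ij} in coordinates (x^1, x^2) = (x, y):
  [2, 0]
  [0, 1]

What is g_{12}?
With x^1 = x, x^2 = y, g_{12} = g_{xy} is the row-1, column-2 entry of the matrix.
g_{12} = 0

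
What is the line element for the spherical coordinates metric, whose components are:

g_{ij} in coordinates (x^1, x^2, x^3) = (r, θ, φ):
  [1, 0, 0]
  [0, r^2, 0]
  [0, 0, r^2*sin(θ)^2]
ds^2 = g_{ij} dx^i dx^j; only the non-zero components contribute.
ds^2 = dr^2 + r^2 dθ^2 + r^2*sin(θ)^2 dφ^2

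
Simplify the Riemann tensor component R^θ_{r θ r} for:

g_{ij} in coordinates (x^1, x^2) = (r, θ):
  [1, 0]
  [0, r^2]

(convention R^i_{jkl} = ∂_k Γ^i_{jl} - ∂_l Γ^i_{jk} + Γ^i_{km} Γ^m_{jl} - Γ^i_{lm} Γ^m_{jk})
Non-zero Christoffel symbols (Γ^k_{ij} = Γ^k_{ji}):
Γ^r_{θ θ} = -r
Γ^θ_{r θ} = 1/r
R^θ_{r θ r} = ∂_θ Γ^θ_{r r} - ∂_r Γ^θ_{r θ} + Γ^θ_{θ m} Γ^m_{r r} - Γ^θ_{r m} Γ^m_{r θ}
  = (0) - (-1/r^2) + (0) - (1/r^2) = 0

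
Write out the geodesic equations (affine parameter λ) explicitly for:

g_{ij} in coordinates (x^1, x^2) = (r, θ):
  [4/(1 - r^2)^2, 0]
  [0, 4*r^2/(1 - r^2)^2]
Geodesic equation: d^2x^k/dλ^2 + Γ^k_{ij} (dx^i/dλ)(dx^j/dλ) = 0.
Non-zero Christoffel symbols:
Γ^r_{r r} = 2*r/(1 - r^2)
Γ^r_{θ θ} = (r^3 + r)/(r^2 - 1)
Γ^θ_{r θ} = (-r^2 - 1)/(r^3 - r)
Substituting (the symmetric pair Γ^k_{ij}, Γ^k_{ji} combines into a factor 2):
d^2r/dλ^2 + (2*r/(1 - r^2)) (dr/dλ)^2 + ((r^3 + r)/(r^2 - 1)) (dθ/dλ)^2 = 0
d^2θ/dλ^2 + ((-2*r^2 - 2)/(r^3 - r)) (dr/dλ)(dθ/dλ) = 0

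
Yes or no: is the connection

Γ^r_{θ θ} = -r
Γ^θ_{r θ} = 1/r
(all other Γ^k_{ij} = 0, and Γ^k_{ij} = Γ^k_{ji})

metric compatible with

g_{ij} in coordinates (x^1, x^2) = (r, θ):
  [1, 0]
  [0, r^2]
Using ∇_k g_{ij} = ∂_k g_{ij} - Γ^m_{ki} g_{mj} - Γ^m_{kj} g_{im}:
e.g. ∇_r g_{θθ} = (2*r) - (r) - (r) = 0
Every component ∇_k g_{ij} vanishes: the connection is metric compatible.
Yes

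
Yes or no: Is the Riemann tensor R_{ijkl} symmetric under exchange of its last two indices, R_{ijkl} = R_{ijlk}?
It is antisymmetric in the last pair: R_{ijkl} = -R_{ijlk}.
No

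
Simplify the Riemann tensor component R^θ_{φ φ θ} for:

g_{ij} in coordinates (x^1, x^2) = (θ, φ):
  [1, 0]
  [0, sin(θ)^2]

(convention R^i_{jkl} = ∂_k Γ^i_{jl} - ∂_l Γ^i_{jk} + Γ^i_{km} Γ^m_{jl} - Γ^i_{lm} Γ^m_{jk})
Non-zero Christoffel symbols (Γ^k_{ij} = Γ^k_{ji}):
Γ^θ_{φ φ} = -sin(2*θ)/2
Γ^φ_{θ φ} = 1/tan(θ)
R^θ_{φ φ θ} = ∂_φ Γ^θ_{φ θ} - ∂_θ Γ^θ_{φ φ} + Γ^θ_{φ m} Γ^m_{φ θ} - Γ^θ_{θ m} Γ^m_{φ φ}
  = (0) - (-cos(2*θ)) + (-cos(θ)^2) - (0) = -sin(θ)^2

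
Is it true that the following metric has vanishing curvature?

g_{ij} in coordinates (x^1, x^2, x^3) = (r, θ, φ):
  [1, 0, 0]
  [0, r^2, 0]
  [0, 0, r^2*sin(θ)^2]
Non-zero Christoffel symbols:
Γ^r_{θ θ} = -r
Γ^r_{φ φ} = -r*sin(θ)^2
Γ^θ_{r θ} = 1/r
Γ^θ_{φ φ} = -sin(2*θ)/2
Γ^φ_{r φ} = 1/r
Γ^φ_{θ φ} = 1/tan(θ)
Ricci tensor: R_{rr} = 0, R_{rθ} = 0, R_{rφ} = 0, R_{θθ} = 0, R_{θφ} = 0, R_{φφ} = 0
All R_{ij} vanish; in 3 dimensions the Riemann tensor is fully determined by the Ricci tensor, so R^i_{jkl} = 0: the metric is flat (curvilinear coordinates on flat space).
Yes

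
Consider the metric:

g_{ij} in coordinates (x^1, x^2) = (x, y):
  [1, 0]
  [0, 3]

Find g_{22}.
With x^1 = x, x^2 = y, g_{22} = g_{yy} is the row-2, column-2 entry of the matrix.
g_{22} = 3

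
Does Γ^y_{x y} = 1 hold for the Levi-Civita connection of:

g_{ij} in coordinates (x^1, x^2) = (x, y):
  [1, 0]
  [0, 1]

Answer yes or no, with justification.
Γ^y_{x y} = (1/2) g^{yy} (∂_x g_{yy} + ∂_y g_{yx} - ∂_y g_{xy}) = (1/2)(1)((0) + (0) - (0)) = 0
This differs from the proposed value 1.
No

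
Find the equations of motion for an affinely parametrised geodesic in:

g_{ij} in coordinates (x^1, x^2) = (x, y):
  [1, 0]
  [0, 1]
Geodesic equation: d^2x^k/dλ^2 + Γ^k_{ij} (dx^i/dλ)(dx^j/dλ) = 0.
All Christoffel symbols vanish, so the geodesics are straight lines:
d^2x/dλ^2 = 0
d^2y/dλ^2 = 0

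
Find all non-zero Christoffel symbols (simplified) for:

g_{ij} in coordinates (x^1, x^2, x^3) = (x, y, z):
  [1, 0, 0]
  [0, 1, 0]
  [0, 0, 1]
Using Γ^k_{ij} = (1/2) g^{km} (∂_i g_{mj} + ∂_j g_{mi} - ∂_m g_{ij}); the metric is diagonal, so only the m = k term contributes.
Every metric component is constant, so all ∂_m g_{ij} = 0 and every Christoffel symbol vanishes.
All Christoffel symbols are zero.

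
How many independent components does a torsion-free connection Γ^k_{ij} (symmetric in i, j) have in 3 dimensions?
Γ^k_{ij} has n choices for the upper index and n(n+1)/2 independent symmetric lower index pairs.
Total = 3 × 3×4/2 = 3 × 6 = 18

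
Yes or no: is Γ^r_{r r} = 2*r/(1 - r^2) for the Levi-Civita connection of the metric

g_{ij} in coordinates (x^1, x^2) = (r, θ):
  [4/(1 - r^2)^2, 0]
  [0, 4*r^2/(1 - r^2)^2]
Γ^r_{r r} = (1/2) g^{rr} (∂_r g_{rr} + ∂_r g_{rr} - ∂_r g_{rr}) = (1/2)((1 - r^2)^2/4)((16*r/(1 - r^2)^3) + (16*r/(1 - r^2)^3) - (16*r/(1 - r^2)^3)) = 2*r/(1 - r^2)
This equals the proposed value 2*r/(1 - r^2).
Yes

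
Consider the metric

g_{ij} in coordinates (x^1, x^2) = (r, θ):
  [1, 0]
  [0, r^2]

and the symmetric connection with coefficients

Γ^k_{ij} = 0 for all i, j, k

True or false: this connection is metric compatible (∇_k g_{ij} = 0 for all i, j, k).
Using ∇_k g_{ij} = ∂_k g_{ij} - Γ^m_{ki} g_{mj} - Γ^m_{kj} g_{im}:
∇_r g_{θθ} = (2*r) - (0) - (0) = 2*r ≠ 0
So the connection is not metric compatible (it is not the Levi-Civita connection).
False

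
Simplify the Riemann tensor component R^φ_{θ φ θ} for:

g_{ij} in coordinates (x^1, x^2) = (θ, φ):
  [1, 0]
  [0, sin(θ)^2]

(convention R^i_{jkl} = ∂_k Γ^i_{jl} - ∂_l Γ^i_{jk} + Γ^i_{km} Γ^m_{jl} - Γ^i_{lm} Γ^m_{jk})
Non-zero Christoffel symbols (Γ^k_{ij} = Γ^k_{ji}):
Γ^θ_{φ φ} = -sin(2*θ)/2
Γ^φ_{θ φ} = 1/tan(θ)
R^φ_{θ φ θ} = ∂_φ Γ^φ_{θ θ} - ∂_θ Γ^φ_{θ φ} + Γ^φ_{φ m} Γ^m_{θ θ} - Γ^φ_{θ m} Γ^m_{θ φ}
  = (0) - (-1/sin(θ)^2) + (0) - (1/tan(θ)^2) = 1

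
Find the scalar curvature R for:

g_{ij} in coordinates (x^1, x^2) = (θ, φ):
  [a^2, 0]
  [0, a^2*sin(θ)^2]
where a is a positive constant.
Non-zero Christoffel symbols (Γ^k_{ij} = Γ^k_{ji}):
Γ^θ_{φ φ} = -sin(2*θ)/2
Γ^φ_{θ φ} = 1/tan(θ)
Ricci tensor (R_{ij} = R^k_{ikj}): R_{θθ} = 1, R_{θφ} = 0, R_{φφ} = sin(θ)^2
Inverse metric: g^{θθ} = 1/a^2, g^{φφ} = 1/(a^2*sin(θ)^2)
R = g^{ij} R_{ij} = (1/a^2)(1) + (1/(a^2*sin(θ)^2))(sin(θ)^2) = 2/a^2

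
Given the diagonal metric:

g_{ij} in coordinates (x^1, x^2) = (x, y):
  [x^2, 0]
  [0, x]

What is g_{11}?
With x^1 = x, x^2 = y, g_{11} = g_{xx} is the row-1, column-1 entry of the matrix.
g_{11} = x^2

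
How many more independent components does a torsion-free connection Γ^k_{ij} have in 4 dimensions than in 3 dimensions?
Independent components in n dimensions: n × n(n+1)/2 = n^2(n+1)/2.
4D: 4 × 10 = 40
3D: 3 × 6 = 18
Difference = 40 - 18 = 22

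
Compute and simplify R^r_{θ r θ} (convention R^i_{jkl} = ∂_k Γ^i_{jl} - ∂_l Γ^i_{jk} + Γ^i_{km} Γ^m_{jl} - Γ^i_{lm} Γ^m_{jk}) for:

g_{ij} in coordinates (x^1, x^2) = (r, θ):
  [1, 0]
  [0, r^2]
Non-zero Christoffel symbols (Γ^k_{ij} = Γ^k_{ji}):
Γ^r_{θ θ} = -r
Γ^θ_{r θ} = 1/r
R^r_{θ r θ} = ∂_r Γ^r_{θ θ} - ∂_θ Γ^r_{θ r} + Γ^r_{r m} Γ^m_{θ θ} - Γ^r_{θ m} Γ^m_{θ r}
  = (-1) - (0) + (0) - (-1) = 0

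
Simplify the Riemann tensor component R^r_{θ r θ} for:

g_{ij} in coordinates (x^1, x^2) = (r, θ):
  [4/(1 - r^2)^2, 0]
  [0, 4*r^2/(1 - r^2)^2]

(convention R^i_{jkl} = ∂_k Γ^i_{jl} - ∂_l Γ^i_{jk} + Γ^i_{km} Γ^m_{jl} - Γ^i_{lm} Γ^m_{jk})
Non-zero Christoffel symbols (Γ^k_{ij} = Γ^k_{ji}):
Γ^r_{r r} = 2*r/(1 - r^2)
Γ^r_{θ θ} = (r^3 + r)/(r^2 - 1)
Γ^θ_{r θ} = (-r^2 - 1)/(r^3 - r)
R^r_{θ r θ} = ∂_r Γ^r_{θ θ} - ∂_θ Γ^r_{θ r} + Γ^r_{r m} Γ^m_{θ θ} - Γ^r_{θ m} Γ^m_{θ r}
  = ((r^4 - 4*r^2 - 1)/(r^2 - 1)^2) - (0) + (-2*r^2*(r^2 + 1)/(r^2 - 1)^2) - (-(r^2 + 1)^2/(r^2 - 1)^2) = -4*r^2/(r^2 - 1)^2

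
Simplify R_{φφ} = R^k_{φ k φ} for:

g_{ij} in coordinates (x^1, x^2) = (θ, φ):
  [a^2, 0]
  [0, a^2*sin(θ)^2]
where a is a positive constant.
Non-zero Christoffel symbols (Γ^k_{ij} = Γ^k_{ji}):
Γ^θ_{φ φ} = -sin(2*θ)/2
Γ^φ_{θ φ} = 1/tan(θ)
R^θ_{φ θ φ} = ∂_θ Γ^θ_{φ φ} - ∂_φ Γ^θ_{φ θ} + Γ^θ_{θ m} Γ^m_{φ φ} - Γ^θ_{φ m} Γ^m_{φ θ}
  = (-cos(2*θ)) - (0) + (0) - (-cos(θ)^2) = sin(θ)^2
R^φ_{φ φ φ} = 0 (a repeated index in an antisymmetric pair)
R_{φφ} = R^θ_{φ θ φ} + R^φ_{φ φ φ} = (sin(θ)^2) + (0) = sin(θ)^2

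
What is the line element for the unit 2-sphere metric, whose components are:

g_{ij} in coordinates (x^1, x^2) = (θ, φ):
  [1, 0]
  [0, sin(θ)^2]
ds^2 = g_{ij} dx^i dx^j; only the non-zero components contribute.
ds^2 = dθ^2 + sin(θ)^2 dφ^2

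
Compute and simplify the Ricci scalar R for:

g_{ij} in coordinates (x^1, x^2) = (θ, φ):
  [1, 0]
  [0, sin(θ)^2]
Non-zero Christoffel symbols (Γ^k_{ij} = Γ^k_{ji}):
Γ^θ_{φ φ} = -sin(2*θ)/2
Γ^φ_{θ φ} = 1/tan(θ)
Ricci tensor (R_{ij} = R^k_{ikj}): R_{θθ} = 1, R_{θφ} = 0, R_{φφ} = sin(θ)^2
Inverse metric: g^{θθ} = 1, g^{φφ} = 1/sin(θ)^2
R = g^{ij} R_{ij} = (1)(1) + (1/sin(θ)^2)(sin(θ)^2) = 2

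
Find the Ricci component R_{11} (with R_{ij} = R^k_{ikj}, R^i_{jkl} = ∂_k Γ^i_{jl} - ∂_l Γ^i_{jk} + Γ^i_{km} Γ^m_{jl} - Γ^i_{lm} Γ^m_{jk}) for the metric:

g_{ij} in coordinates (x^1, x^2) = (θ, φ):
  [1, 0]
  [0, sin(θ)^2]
Non-zero Christoffel symbols (Γ^k_{ij} = Γ^k_{ji}):
Γ^θ_{φ φ} = -sin(2*θ)/2
Γ^φ_{θ φ} = 1/tan(θ)
R^θ_{θ θ θ} = 0 (a repeated index in an antisymmetric pair)
R^φ_{θ φ θ} = ∂_φ Γ^φ_{θ θ} - ∂_θ Γ^φ_{θ φ} + Γ^φ_{φ m} Γ^m_{θ θ} - Γ^φ_{θ m} Γ^m_{θ φ}
  = (0) - (-1/sin(θ)^2) + (0) - (1/tan(θ)^2) = 1
R_{θθ} = R^θ_{θ θ θ} + R^φ_{θ φ θ} = (0) + (1) = 1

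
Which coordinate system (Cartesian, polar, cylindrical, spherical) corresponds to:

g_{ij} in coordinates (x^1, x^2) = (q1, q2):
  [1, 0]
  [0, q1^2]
The line element ds^2 = dq1^2 + q1^2 dq2^2 is dr^2 + r^2 dθ^2 with q1 = r, q2 = θ.
polar coordinates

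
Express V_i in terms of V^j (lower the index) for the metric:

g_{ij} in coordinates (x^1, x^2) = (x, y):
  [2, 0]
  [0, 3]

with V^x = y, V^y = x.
V_i = g_{ij} V^j:
V_x = (2)(y) + (0)(x) = 2*y
V_y = (0)(y) + (3)(x) = 3*x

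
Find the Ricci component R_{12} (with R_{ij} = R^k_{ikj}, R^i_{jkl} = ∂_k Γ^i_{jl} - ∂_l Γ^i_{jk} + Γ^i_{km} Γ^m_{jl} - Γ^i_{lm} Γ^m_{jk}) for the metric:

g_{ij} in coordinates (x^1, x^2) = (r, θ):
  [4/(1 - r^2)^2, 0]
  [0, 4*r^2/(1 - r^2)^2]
Non-zero Christoffel symbols (Γ^k_{ij} = Γ^k_{ji}):
Γ^r_{r r} = 2*r/(1 - r^2)
Γ^r_{θ θ} = (r^3 + r)/(r^2 - 1)
Γ^θ_{r θ} = (-r^2 - 1)/(r^3 - r)
R^r_{r r θ} = 0 (a repeated index in an antisymmetric pair)
R^θ_{r θ θ} = 0 (a repeated index in an antisymmetric pair)
R_{rθ} = R^r_{r r θ} + R^θ_{r θ θ} = (0) + (0) = 0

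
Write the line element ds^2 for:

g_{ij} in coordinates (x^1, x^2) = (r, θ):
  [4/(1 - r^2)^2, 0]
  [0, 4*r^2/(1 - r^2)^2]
ds^2 = g_{ij} dx^i dx^j; only the non-zero components contribute.
ds^2 = (4/(1 - r^2)^2) dr^2 + (4*r^2/(1 - r^2)^2) dθ^2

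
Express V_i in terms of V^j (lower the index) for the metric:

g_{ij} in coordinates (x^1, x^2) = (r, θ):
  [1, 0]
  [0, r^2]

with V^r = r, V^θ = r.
V_i = g_{ij} V^j:
V_r = (1)(r) + (0)(r) = r
V_θ = (0)(r) + (r^2)(r) = r^3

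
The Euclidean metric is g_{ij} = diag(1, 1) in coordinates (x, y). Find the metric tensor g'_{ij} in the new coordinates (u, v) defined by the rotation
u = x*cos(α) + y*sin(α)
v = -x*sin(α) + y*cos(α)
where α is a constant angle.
Invert the transformation: x = u*cos(α) - v*sin(α), y = u*sin(α) + v*cos(α)
g'_{ij} = (∂x^k/∂x'^i)(∂x^l/∂x'^j) g_{kl}; with g_{kl} = δ_{kl} this is Σ_k (∂x^k/∂x'^i)(∂x^k/∂x'^j).
Jacobian: ∂x/∂u = cos(α), ∂x/∂v = -sin(α), ∂y/∂u = sin(α), ∂y/∂v = cos(α)
g'_{uu} = (cos(α))(cos(α)) + (sin(α))(sin(α)) = 1
g'_{uv} = (cos(α))(-sin(α)) + (sin(α))(cos(α)) = 0
g'_{vv} = (-sin(α))(-sin(α)) + (cos(α))(cos(α)) = 1
g'_{ij} = diag(1, 1)
The Euclidean metric is invariant under rotations.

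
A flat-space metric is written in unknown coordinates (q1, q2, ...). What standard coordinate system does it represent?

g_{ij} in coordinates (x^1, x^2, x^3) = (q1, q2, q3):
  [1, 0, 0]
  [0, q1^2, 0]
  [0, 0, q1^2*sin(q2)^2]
The line element ds^2 = dq1^2 + q1^2 dq2^2 + q1^2 sin(q2)^2 dq3^2 is dr^2 + r^2 dθ^2 + r^2 sin(θ)^2 dφ^2 with q1 = r, q2 = θ, q3 = φ.
spherical coordinates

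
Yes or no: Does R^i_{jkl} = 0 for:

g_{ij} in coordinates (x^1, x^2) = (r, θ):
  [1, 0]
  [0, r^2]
Non-zero Christoffel symbols:
Γ^r_{θ θ} = -r
Γ^θ_{r θ} = 1/r
Ricci tensor: R_{rr} = 0, R_{rθ} = 0, R_{θθ} = 0
All R_{ij} vanish; in 2 dimensions the Riemann tensor is fully determined by the Ricci tensor, so R^i_{jkl} = 0: the metric is flat (curvilinear coordinates on flat space).
Yes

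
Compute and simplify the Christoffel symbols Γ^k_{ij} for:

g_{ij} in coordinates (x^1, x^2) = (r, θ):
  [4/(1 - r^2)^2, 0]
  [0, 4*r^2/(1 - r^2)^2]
Using Γ^k_{ij} = (1/2) g^{km} (∂_i g_{mj} + ∂_j g_{mi} - ∂_m g_{ij}); the metric is diagonal, so only the m = k term contributes.
Non-zero symbols (using the symmetry Γ^k_{ij} = Γ^k_{ji}):
Γ^r_{r r} = (1/2) g^{rr} (∂_r g_{rr} + ∂_r g_{rr} - ∂_r g_{rr}) = (1/2)((1 - r^2)^2/4)((16*r/(1 - r^2)^3) + (16*r/(1 - r^2)^3) - (16*r/(1 - r^2)^3)) = 2*r/(1 - r^2)
Γ^r_{θ θ} = (1/2) g^{rr} (∂_θ g_{rθ} + ∂_θ g_{rθ} - ∂_r g_{θθ}) = (1/2)((1 - r^2)^2/4)((0) + (0) - (-8*(r^3 + r)/(r^2 - 1)^3)) = (r^3 + r)/(r^2 - 1)
Γ^θ_{r θ} = (1/2) g^{θθ} (∂_r g_{θθ} + ∂_θ g_{θr} - ∂_θ g_{rθ}) = (1/2)((1 - r^2)^2/(4*r^2))((-8*(r^3 + r)/(r^2 - 1)^3) + (0) - (0)) = (-r^2 - 1)/(r^3 - r)
All other Christoffel symbols are zero.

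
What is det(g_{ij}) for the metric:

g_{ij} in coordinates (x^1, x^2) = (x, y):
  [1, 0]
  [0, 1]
For a 2×2 metric: det(g) = g_{11}·g_{22} - g_{12}·g_{21}
= (1)·(1) - (0)·(0)
= 1 - 0
det(g) = 1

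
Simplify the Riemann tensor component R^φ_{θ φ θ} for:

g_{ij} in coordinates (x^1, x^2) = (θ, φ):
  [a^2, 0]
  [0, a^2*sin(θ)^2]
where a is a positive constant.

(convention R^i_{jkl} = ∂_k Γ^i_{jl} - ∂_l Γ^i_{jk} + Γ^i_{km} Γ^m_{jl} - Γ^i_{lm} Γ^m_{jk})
Non-zero Christoffel symbols (Γ^k_{ij} = Γ^k_{ji}):
Γ^θ_{φ φ} = -sin(2*θ)/2
Γ^φ_{θ φ} = 1/tan(θ)
R^φ_{θ φ θ} = ∂_φ Γ^φ_{θ θ} - ∂_θ Γ^φ_{θ φ} + Γ^φ_{φ m} Γ^m_{θ θ} - Γ^φ_{θ m} Γ^m_{θ φ}
  = (0) - (-1/sin(θ)^2) + (0) - (1/tan(θ)^2) = 1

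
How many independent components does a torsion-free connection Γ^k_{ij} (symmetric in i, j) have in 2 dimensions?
Γ^k_{ij} has n choices for the upper index and n(n+1)/2 independent symmetric lower index pairs.
Total = 2 × 2×3/2 = 2 × 3 = 6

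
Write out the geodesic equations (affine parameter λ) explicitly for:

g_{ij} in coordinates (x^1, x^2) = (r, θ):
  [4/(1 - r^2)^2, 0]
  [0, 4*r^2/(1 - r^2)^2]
Geodesic equation: d^2x^k/dλ^2 + Γ^k_{ij} (dx^i/dλ)(dx^j/dλ) = 0.
Non-zero Christoffel symbols:
Γ^r_{r r} = 2*r/(1 - r^2)
Γ^r_{θ θ} = (r^3 + r)/(r^2 - 1)
Γ^θ_{r θ} = (-r^2 - 1)/(r^3 - r)
Substituting (the symmetric pair Γ^k_{ij}, Γ^k_{ji} combines into a factor 2):
d^2r/dλ^2 + (2*r/(1 - r^2)) (dr/dλ)^2 + ((r^3 + r)/(r^2 - 1)) (dθ/dλ)^2 = 0
d^2θ/dλ^2 + ((-2*r^2 - 2)/(r^3 - r)) (dr/dλ)(dθ/dλ) = 0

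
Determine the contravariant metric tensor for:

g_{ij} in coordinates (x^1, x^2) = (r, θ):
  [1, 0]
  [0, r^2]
The metric is diagonal, so g^{ij} is diagonal with entries 1/g_{ii}: diag(1, 1/(r^2)).
g^{ij}:
  [1, 0]
  [0, 1/r^2]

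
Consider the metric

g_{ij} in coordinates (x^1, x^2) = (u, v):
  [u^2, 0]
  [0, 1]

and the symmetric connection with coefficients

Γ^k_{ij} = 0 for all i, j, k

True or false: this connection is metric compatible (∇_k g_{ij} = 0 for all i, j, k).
Using ∇_k g_{ij} = ∂_k g_{ij} - Γ^m_{ki} g_{mj} - Γ^m_{kj} g_{im}:
∇_u g_{uu} = (2*u) - (0) - (0) = 2*u ≠ 0
So the connection is not metric compatible (it is not the Levi-Civita connection).
False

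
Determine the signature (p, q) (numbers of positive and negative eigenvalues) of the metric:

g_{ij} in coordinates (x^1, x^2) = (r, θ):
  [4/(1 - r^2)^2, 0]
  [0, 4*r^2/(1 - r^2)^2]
The metric is diagonal, so its eigenvalues are the diagonal entries: 4/(1 - r^2)^2, 4*r^2/(1 - r^2)^2 (at a generic point, where coordinate-dependent entries are positive).
2 positive, 0 negative.
(2, 0) - Riemannian (positive definite)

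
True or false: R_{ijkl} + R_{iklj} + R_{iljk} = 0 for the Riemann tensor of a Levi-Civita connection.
This is the first (algebraic) Bianchi identity.
True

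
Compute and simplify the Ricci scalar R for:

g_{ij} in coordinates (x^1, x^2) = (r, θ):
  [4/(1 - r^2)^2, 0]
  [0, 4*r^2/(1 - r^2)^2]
Non-zero Christoffel symbols (Γ^k_{ij} = Γ^k_{ji}):
Γ^r_{r r} = 2*r/(1 - r^2)
Γ^r_{θ θ} = (r^3 + r)/(r^2 - 1)
Γ^θ_{r θ} = (-r^2 - 1)/(r^3 - r)
Ricci tensor (R_{ij} = R^k_{ikj}): R_{rr} = -4/(r^2 - 1)^2, R_{rθ} = 0, R_{θθ} = -4*r^2/(r^2 - 1)^2
Inverse metric: g^{rr} = (1 - r^2)^2/4, g^{θθ} = (1 - r^2)^2/(4*r^2)
R = g^{ij} R_{ij} = ((1 - r^2)^2/4)(-4/(r^2 - 1)^2) + ((1 - r^2)^2/(4*r^2))(-4*r^2/(r^2 - 1)^2) = -2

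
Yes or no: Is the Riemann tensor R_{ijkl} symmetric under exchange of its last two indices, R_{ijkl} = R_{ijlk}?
It is antisymmetric in the last pair: R_{ijkl} = -R_{ijlk}.
No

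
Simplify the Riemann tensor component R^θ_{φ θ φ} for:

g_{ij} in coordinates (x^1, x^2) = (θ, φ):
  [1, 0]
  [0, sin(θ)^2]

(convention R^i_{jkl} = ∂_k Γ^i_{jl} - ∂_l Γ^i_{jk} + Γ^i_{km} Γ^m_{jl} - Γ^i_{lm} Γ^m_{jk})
Non-zero Christoffel symbols (Γ^k_{ij} = Γ^k_{ji}):
Γ^θ_{φ φ} = -sin(2*θ)/2
Γ^φ_{θ φ} = 1/tan(θ)
R^θ_{φ θ φ} = ∂_θ Γ^θ_{φ φ} - ∂_φ Γ^θ_{φ θ} + Γ^θ_{θ m} Γ^m_{φ φ} - Γ^θ_{φ m} Γ^m_{φ θ}
  = (-cos(2*θ)) - (0) + (0) - (-cos(θ)^2) = sin(θ)^2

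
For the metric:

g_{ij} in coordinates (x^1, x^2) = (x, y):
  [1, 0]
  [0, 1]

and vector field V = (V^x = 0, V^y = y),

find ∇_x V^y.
All Christoffel symbols are zero.
∇_x V^y = ∂_x V^y + Γ^y_{x j} V^j
  = (0) + (0)(0) + (0)(y)
  = 0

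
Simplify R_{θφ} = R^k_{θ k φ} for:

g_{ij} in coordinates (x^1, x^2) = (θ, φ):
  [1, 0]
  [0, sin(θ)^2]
Non-zero Christoffel symbols (Γ^k_{ij} = Γ^k_{ji}):
Γ^θ_{φ φ} = -sin(2*θ)/2
Γ^φ_{θ φ} = 1/tan(θ)
R^θ_{θ θ φ} = 0 (a repeated index in an antisymmetric pair)
R^φ_{θ φ φ} = 0 (a repeated index in an antisymmetric pair)
R_{θφ} = R^θ_{θ θ φ} + R^φ_{θ φ φ} = (0) + (0) = 0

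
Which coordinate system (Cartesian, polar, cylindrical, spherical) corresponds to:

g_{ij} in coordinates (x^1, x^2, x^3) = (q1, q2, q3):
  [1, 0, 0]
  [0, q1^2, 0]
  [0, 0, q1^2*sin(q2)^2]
The line element ds^2 = dq1^2 + q1^2 dq2^2 + q1^2 sin(q2)^2 dq3^2 is dr^2 + r^2 dθ^2 + r^2 sin(θ)^2 dφ^2 with q1 = r, q2 = θ, q3 = φ.
spherical coordinates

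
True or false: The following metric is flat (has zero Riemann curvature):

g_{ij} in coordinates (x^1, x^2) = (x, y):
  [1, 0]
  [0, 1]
All metric components are constant, so every Christoffel symbol vanishes and R^i_{jkl} = 0.
True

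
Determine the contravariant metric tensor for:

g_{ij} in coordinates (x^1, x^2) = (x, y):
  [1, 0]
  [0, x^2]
The metric is diagonal, so g^{ij} is diagonal with entries 1/g_{ii}: diag(1, 1/(x^2)).
g^{ij}:
  [1, 0]
  [0, 1/x^2]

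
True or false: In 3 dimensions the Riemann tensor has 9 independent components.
n^2(n^2-1)/12 = 9·8/12 = 6 independent components for n = 3.
False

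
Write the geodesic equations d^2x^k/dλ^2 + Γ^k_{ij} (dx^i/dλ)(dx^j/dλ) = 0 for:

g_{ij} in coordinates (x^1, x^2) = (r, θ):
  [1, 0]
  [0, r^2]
Geodesic equation: d^2x^k/dλ^2 + Γ^k_{ij} (dx^i/dλ)(dx^j/dλ) = 0.
Non-zero Christoffel symbols:
Γ^r_{θ θ} = -r
Γ^θ_{r θ} = 1/r
Substituting (the symmetric pair Γ^k_{ij}, Γ^k_{ji} combines into a factor 2):
d^2r/dλ^2 - r (dθ/dλ)^2 = 0
d^2θ/dλ^2 + (2/r) (dr/dλ)(dθ/dλ) = 0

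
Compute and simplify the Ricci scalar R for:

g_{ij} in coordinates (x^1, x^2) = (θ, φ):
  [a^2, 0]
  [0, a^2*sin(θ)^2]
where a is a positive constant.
Non-zero Christoffel symbols (Γ^k_{ij} = Γ^k_{ji}):
Γ^θ_{φ φ} = -sin(2*θ)/2
Γ^φ_{θ φ} = 1/tan(θ)
Ricci tensor (R_{ij} = R^k_{ikj}): R_{θθ} = 1, R_{θφ} = 0, R_{φφ} = sin(θ)^2
Inverse metric: g^{θθ} = 1/a^2, g^{φφ} = 1/(a^2*sin(θ)^2)
R = g^{ij} R_{ij} = (1/a^2)(1) + (1/(a^2*sin(θ)^2))(sin(θ)^2) = 2/a^2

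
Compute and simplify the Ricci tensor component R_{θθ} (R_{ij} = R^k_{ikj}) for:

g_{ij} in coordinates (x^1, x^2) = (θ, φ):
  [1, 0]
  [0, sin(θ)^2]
Non-zero Christoffel symbols (Γ^k_{ij} = Γ^k_{ji}):
Γ^θ_{φ φ} = -sin(2*θ)/2
Γ^φ_{θ φ} = 1/tan(θ)
R^θ_{θ θ θ} = 0 (a repeated index in an antisymmetric pair)
R^φ_{θ φ θ} = ∂_φ Γ^φ_{θ θ} - ∂_θ Γ^φ_{θ φ} + Γ^φ_{φ m} Γ^m_{θ θ} - Γ^φ_{θ m} Γ^m_{θ φ}
  = (0) - (-1/sin(θ)^2) + (0) - (1/tan(θ)^2) = 1
R_{θθ} = R^θ_{θ θ θ} + R^φ_{θ φ θ} = (0) + (1) = 1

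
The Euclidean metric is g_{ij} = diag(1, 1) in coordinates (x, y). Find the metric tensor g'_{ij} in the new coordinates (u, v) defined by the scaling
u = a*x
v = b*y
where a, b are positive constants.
Invert the transformation: x = u/a, y = v/b
g'_{ij} = (∂x^k/∂x'^i)(∂x^l/∂x'^j) g_{kl}; with g_{kl} = δ_{kl} this is Σ_k (∂x^k/∂x'^i)(∂x^k/∂x'^j).
Jacobian: ∂x/∂u = 1/a, ∂x/∂v = 0, ∂y/∂u = 0, ∂y/∂v = 1/b
g'_{uu} = (1/a)(1/a) + (0)(0) = 1/a^2
g'_{uv} = (1/a)(0) + (0)(1/b) = 0
g'_{vv} = (0)(0) + (1/b)(1/b) = 1/b^2
g'_{ij} = diag(1/a^2, 1/b^2)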